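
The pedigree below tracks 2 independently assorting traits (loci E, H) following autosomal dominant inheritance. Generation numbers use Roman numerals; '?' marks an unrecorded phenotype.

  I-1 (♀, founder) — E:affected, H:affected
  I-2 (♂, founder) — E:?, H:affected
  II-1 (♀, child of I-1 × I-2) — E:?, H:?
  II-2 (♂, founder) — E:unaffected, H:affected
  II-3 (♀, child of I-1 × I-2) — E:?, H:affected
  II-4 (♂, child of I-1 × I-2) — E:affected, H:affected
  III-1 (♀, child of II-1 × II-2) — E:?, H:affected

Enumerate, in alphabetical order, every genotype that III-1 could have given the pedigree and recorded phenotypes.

E/I-1 aff ·: Ee|EE
E/I-2 ? ·: ee|Ee|EE
E/II-1 ? I-1×I-2: ee|Ee|EE
E/II-2 un ·: ee
E/II-3 ? I-1×I-2: ee|Ee|EE
E/II-4 aff I-1×I-2: Ee|EE
E/III-1 ? II-1×II-2: ee|Ee
⇒ E over [I-1,I-2,II-1,II-2,II-3,II-4,III-1]: 57 consistent
H/I-1 aff ·: Hh|HH
H/I-2 aff ·: Hh|HH
H/II-1 ? I-1×I-2: hh|Hh|HH
H/II-2 aff ·: Hh|HH
H/II-3 aff I-1×I-2: Hh|HH
H/II-4 aff I-1×I-2: Hh|HH
H/III-1 aff II-1×II-2: Hh|HH
⇒ H over [I-1,I-2,II-1,II-2,II-3,II-4,III-1]: 95 consistent

III-1 ∈ {Ee HH, Ee Hh, ee HH, ee Hh}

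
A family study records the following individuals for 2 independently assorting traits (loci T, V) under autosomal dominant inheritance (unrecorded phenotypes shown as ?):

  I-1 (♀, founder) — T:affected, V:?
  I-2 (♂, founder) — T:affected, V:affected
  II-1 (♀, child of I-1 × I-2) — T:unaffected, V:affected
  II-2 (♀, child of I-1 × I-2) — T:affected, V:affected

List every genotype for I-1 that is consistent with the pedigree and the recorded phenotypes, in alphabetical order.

T/I-1 aff ·: Tt
T/I-2 aff ·: Tt
T/II-1 un I-1×I-2: tt
T/II-2 aff I-1×I-2: Tt|TT
⇒ T over [I-1,I-2,II-1,II-2]: 2 consistent
V/I-1 ? ·: vv|Vv|VV
V/I-2 aff ·: Vv|VV
V/II-1 aff I-1×I-2: Vv|VV
V/II-2 aff I-1×I-2: Vv|VV
⇒ V over [I-1,I-2,II-1,II-2]: 15 consistent

I-1 ∈ {Tt VV, Tt Vv, Tt vv}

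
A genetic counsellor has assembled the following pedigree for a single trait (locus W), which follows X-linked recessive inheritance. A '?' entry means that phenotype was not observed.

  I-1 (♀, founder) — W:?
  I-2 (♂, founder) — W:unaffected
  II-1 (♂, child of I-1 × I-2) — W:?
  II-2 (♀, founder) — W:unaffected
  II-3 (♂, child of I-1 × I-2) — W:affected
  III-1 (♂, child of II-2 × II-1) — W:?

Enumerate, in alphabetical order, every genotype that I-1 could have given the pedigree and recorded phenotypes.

W/I-1 ? ·: X^WX^w|X^wX^w
W/I-2 un ·: X^WY
W/II-1 ? I-1×I-2: X^WY|X^wY
W/II-2 un ·: X^WX^W|X^WX^w
W/II-3 aff I-1×I-2: X^wY
W/III-1 ? II-2×II-1: X^WY|X^wY
⇒ W over [I-1,I-2,II-1,II-2,II-3,III-1]: 9 consistent

I-1 ∈ {X^WX^w, X^wX^w}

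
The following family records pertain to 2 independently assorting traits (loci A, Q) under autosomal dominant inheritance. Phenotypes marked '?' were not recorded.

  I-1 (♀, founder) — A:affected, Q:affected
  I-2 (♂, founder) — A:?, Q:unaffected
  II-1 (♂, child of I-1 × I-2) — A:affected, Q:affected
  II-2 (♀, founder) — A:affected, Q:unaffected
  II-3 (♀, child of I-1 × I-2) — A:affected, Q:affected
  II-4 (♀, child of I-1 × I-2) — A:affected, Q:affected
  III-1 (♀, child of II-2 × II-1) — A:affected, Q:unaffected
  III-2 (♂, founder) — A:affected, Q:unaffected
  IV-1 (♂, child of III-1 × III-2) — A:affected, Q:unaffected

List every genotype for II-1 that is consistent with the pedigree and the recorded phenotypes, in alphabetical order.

II-1 ∈ {AA Qq, Aa Qq}

A/I-1 aff ·: Aa|AA
A/I-2 ? ·: aa|Aa|AA
A/II-1 aff I-1×I-2: Aa|AA
A/II-2 aff ·: Aa|AA
A/II-3 aff I-1×I-2: Aa|AA
A/II-4 aff I-1×I-2: Aa|AA
A/III-1 aff II-2×II-1: Aa|AA
A/III-2 aff ·: Aa|AA
A/IV-1 aff III-1×III-2: Aa|AA
⇒ A over [I-1,I-2,II-1,II-2,II-3,II-4,III-1,III-2,IV-1]: 326 consistent
Q/I-1 aff ·: Qq|QQ
Q/I-2 un ·: qq
Q/II-1 aff I-1×I-2: Qq
Q/II-2 un ·: qq
Q/II-3 aff I-1×I-2: Qq
Q/II-4 aff I-1×I-2: Qq
Q/III-1 un II-2×II-1: qq
Q/III-2 un ·: qq
Q/IV-1 un III-1×III-2: qq
⇒ Q over [I-1,I-2,II-1,II-2,II-3,II-4,III-1,III-2,IV-1]: 2 consistent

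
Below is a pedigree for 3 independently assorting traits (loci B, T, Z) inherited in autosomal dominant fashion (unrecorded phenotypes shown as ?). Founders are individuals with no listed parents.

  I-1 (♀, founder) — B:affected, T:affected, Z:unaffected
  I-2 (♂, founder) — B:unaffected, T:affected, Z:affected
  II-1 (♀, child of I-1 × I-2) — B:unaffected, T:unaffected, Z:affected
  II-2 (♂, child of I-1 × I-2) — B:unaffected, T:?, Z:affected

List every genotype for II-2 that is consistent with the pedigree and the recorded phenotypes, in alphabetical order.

B/I-1 aff ·: Bb
B/I-2 un ·: bb
B/II-1 un I-1×I-2: bb
B/II-2 un I-1×I-2: bb
⇒ B over [I-1,I-2,II-1,II-2]: 1 consistent
T/I-1 aff ·: Tt
T/I-2 aff ·: Tt
T/II-1 un I-1×I-2: tt
T/II-2 ? I-1×I-2: tt|Tt|TT
⇒ T over [I-1,I-2,II-1,II-2]: 3 consistent
Z/I-1 un ·: zz
Z/I-2 aff ·: Zz|ZZ
Z/II-1 aff I-1×I-2: Zz
Z/II-2 aff I-1×I-2: Zz
⇒ Z over [I-1,I-2,II-1,II-2]: 2 consistent

II-2 ∈ {bb TT Zz, bb Tt Zz, bb tt Zz}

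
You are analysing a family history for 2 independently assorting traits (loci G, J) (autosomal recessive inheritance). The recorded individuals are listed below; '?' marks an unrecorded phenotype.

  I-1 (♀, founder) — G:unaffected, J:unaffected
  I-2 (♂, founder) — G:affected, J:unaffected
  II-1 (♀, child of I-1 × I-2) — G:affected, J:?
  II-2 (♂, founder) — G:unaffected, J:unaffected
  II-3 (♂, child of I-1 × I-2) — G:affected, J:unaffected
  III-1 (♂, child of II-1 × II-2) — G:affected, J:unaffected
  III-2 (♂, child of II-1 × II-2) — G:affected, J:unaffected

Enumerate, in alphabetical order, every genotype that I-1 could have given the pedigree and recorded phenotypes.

G/I-1 un ·: Gg
G/I-2 aff ·: gg
G/II-1 aff I-1×I-2: gg
G/II-2 un ·: Gg
G/II-3 aff I-1×I-2: gg
G/III-1 aff II-1×II-2: gg
G/III-2 aff II-1×II-2: gg
⇒ G over [I-1,I-2,II-1,II-2,II-3,III-1,III-2]: 1 consistent
J/I-1 un ·: JJ|Jj
J/I-2 un ·: JJ|Jj
J/II-1 ? I-1×I-2: JJ|Jj|jj
J/II-2 un ·: JJ|Jj
J/II-3 un I-1×I-2: JJ|Jj
J/III-1 un II-1×II-2: JJ|Jj
J/III-2 un II-1×II-2: JJ|Jj
⇒ J over [I-1,I-2,II-1,II-2,II-3,III-1,III-2]: 87 consistent

I-1 ∈ {Gg JJ, Gg Jj}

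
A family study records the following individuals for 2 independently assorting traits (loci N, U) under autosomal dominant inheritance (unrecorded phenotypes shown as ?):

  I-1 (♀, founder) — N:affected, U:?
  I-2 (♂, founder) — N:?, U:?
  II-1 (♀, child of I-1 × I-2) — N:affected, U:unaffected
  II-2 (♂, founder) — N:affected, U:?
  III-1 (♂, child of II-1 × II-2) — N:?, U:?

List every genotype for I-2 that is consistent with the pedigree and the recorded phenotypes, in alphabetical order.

N/I-1 aff ·: Nn|NN
N/I-2 ? ·: nn|Nn|NN
N/II-1 aff I-1×I-2: Nn|NN
N/II-2 aff ·: Nn|NN
N/III-1 ? II-1×II-2: nn|Nn|NN
⇒ N over [I-1,I-2,II-1,II-2,III-1]: 37 consistent
U/I-1 ? ·: uu|Uu
U/I-2 ? ·: uu|Uu
U/II-1 un I-1×I-2: uu
U/II-2 ? ·: uu|Uu|UU
U/III-1 ? II-1×II-2: uu|Uu
⇒ U over [I-1,I-2,II-1,II-2,III-1]: 16 consistent

I-2 ∈ {NN Uu, NN uu, Nn Uu, Nn uu, nn Uu, nn uu}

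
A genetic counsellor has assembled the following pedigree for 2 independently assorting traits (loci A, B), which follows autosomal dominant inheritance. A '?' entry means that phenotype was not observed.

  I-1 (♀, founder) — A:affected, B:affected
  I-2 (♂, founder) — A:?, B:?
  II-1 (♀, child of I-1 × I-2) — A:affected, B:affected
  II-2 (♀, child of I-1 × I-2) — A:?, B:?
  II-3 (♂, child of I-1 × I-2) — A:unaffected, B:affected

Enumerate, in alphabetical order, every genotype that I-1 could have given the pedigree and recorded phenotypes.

I-1 ∈ {Aa BB, Aa Bb}

A/I-1 aff ·: Aa
A/I-2 ? ·: aa|Aa
A/II-1 aff I-1×I-2: Aa|AA
A/II-2 ? I-1×I-2: aa|Aa|AA
A/II-3 un I-1×I-2: aa
⇒ A over [I-1,I-2,II-1,II-2,II-3]: 8 consistent
B/I-1 aff ·: Bb|BB
B/I-2 ? ·: bb|Bb|BB
B/II-1 aff I-1×I-2: Bb|BB
B/II-2 ? I-1×I-2: bb|Bb|BB
B/II-3 aff I-1×I-2: Bb|BB
⇒ B over [I-1,I-2,II-1,II-2,II-3]: 32 consistent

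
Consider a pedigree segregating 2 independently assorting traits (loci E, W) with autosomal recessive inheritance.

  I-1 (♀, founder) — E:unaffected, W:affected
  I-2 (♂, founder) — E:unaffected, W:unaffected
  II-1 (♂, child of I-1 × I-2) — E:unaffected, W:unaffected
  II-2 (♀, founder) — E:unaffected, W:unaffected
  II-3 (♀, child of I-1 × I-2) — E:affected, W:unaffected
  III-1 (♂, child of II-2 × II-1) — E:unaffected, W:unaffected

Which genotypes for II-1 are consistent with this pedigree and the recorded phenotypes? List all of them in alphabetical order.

II-1 ∈ {EE Ww, Ee Ww}

E/I-1 un ·: Ee
E/I-2 un ·: Ee
E/II-1 un I-1×I-2: EE|Ee
E/II-2 un ·: EE|Ee
E/II-3 aff I-1×I-2: ee
E/III-1 un II-2×II-1: EE|Ee
⇒ E over [I-1,I-2,II-1,II-2,II-3,III-1]: 7 consistent
W/I-1 aff ·: ww
W/I-2 un ·: WW|Ww
W/II-1 un I-1×I-2: Ww
W/II-2 un ·: WW|Ww
W/II-3 un I-1×I-2: Ww
W/III-1 un II-2×II-1: WW|Ww
⇒ W over [I-1,I-2,II-1,II-2,II-3,III-1]: 8 consistent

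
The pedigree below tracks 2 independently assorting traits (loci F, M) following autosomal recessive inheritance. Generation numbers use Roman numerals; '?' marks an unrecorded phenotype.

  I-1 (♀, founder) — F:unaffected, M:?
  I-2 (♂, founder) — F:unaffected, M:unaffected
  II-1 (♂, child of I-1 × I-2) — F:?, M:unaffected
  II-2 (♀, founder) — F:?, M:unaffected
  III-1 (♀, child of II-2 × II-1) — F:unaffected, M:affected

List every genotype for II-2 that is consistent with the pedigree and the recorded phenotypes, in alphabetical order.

F/I-1 un ·: FF|Ff
F/I-2 un ·: FF|Ff
F/II-1 ? I-1×I-2: FF|Ff|ff
F/II-2 ? ·: FF|Ff|ff
F/III-1 un II-2×II-1: FF|Ff
⇒ F over [I-1,I-2,II-1,II-2,III-1]: 33 consistent
M/I-1 ? ·: MM|Mm|mm
M/I-2 un ·: MM|Mm
M/II-1 un I-1×I-2: Mm
M/II-2 un ·: Mm
M/III-1 aff II-2×II-1: mm
⇒ M over [I-1,I-2,II-1,II-2,III-1]: 5 consistent

II-2 ∈ {FF Mm, Ff Mm, ff Mm}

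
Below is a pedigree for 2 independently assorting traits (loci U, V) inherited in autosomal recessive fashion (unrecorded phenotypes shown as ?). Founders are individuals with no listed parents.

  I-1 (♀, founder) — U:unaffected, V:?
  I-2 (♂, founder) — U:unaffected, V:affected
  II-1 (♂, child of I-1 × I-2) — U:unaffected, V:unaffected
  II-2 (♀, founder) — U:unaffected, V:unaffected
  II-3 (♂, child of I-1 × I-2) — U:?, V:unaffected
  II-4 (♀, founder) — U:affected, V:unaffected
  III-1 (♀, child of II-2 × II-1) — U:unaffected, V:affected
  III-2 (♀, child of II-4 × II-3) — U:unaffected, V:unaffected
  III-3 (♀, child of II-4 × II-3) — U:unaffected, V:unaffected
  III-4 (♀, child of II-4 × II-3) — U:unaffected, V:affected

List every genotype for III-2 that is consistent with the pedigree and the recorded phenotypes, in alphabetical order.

III-2 ∈ {Uu VV, Uu Vv}

U/I-1 un ·: UU|Uu
U/I-2 un ·: UU|Uu
U/II-1 un I-1×I-2: UU|Uu
U/II-2 un ·: UU|Uu
U/II-3 ? I-1×I-2: UU|Uu
U/II-4 aff ·: uu
U/III-1 un II-2×II-1: UU|Uu
U/III-2 un II-4×II-3: Uu
U/III-3 un II-4×II-3: Uu
U/III-4 un II-4×II-3: Uu
⇒ U over [I-1,I-2,II-1,II-2,II-3,II-4,III-1,III-2,III-3,III-4]: 45 consistent
V/I-1 ? ·: VV|Vv
V/I-2 aff ·: vv
V/II-1 un I-1×I-2: Vv
V/II-2 un ·: Vv
V/II-3 un I-1×I-2: Vv
V/II-4 un ·: Vv
V/III-1 aff II-2×II-1: vv
V/III-2 un II-4×II-3: VV|Vv
V/III-3 un II-4×II-3: VV|Vv
V/III-4 aff II-4×II-3: vv
⇒ V over [I-1,I-2,II-1,II-2,II-3,II-4,III-1,III-2,III-3,III-4]: 8 consistent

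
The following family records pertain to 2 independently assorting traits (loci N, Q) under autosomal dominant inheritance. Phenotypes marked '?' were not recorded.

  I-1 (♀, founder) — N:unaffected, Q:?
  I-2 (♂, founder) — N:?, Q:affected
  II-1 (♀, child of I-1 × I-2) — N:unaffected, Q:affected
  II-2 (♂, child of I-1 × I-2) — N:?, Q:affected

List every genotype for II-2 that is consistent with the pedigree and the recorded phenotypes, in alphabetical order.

N/I-1 un ·: nn
N/I-2 ? ·: nn|Nn
N/II-1 un I-1×I-2: nn
N/II-2 ? I-1×I-2: nn|Nn
⇒ N over [I-1,I-2,II-1,II-2]: 3 consistent
Q/I-1 ? ·: qq|Qq|QQ
Q/I-2 aff ·: Qq|QQ
Q/II-1 aff I-1×I-2: Qq|QQ
Q/II-2 aff I-1×I-2: Qq|QQ
⇒ Q over [I-1,I-2,II-1,II-2]: 15 consistent

II-2 ∈ {Nn QQ, Nn Qq, nn QQ, nn Qq}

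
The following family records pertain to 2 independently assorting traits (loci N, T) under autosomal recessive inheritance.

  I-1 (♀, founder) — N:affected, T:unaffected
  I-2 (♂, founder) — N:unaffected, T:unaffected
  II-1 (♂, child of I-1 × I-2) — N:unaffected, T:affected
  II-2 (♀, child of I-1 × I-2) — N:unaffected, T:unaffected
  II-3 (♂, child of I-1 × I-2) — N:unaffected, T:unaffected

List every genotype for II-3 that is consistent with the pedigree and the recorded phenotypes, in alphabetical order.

N/I-1 aff ·: nn
N/I-2 un ·: NN|Nn
N/II-1 un I-1×I-2: Nn
N/II-2 un I-1×I-2: Nn
N/II-3 un I-1×I-2: Nn
⇒ N over [I-1,I-2,II-1,II-2,II-3]: 2 consistent
T/I-1 un ·: Tt
T/I-2 un ·: Tt
T/II-1 aff I-1×I-2: tt
T/II-2 un I-1×I-2: TT|Tt
T/II-3 un I-1×I-2: TT|Tt
⇒ T over [I-1,I-2,II-1,II-2,II-3]: 4 consistent

II-3 ∈ {Nn TT, Nn Tt}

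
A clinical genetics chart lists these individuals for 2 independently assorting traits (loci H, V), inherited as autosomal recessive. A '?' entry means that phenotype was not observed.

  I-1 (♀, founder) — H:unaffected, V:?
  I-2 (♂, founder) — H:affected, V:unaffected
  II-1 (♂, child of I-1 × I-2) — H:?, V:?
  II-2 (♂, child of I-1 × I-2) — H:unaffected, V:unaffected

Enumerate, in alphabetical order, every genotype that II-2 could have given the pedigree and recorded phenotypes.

H/I-1 un ·: HH|Hh
H/I-2 aff ·: hh
H/II-1 ? I-1×I-2: Hh|hh
H/II-2 un I-1×I-2: Hh
⇒ H over [I-1,I-2,II-1,II-2]: 3 consistent
V/I-1 ? ·: VV|Vv|vv
V/I-2 un ·: VV|Vv
V/II-1 ? I-1×I-2: VV|Vv|vv
V/II-2 un I-1×I-2: VV|Vv
⇒ V over [I-1,I-2,II-1,II-2]: 18 consistent

II-2 ∈ {Hh VV, Hh Vv}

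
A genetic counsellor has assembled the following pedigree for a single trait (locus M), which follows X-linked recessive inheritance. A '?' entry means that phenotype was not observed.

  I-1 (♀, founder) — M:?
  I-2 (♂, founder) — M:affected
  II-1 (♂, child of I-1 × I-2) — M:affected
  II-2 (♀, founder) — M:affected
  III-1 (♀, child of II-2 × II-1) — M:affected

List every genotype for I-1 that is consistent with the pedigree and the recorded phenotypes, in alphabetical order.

M/I-1 ? ·: X^MX^m|X^mX^m
M/I-2 aff ·: X^mY
M/II-1 aff I-1×I-2: X^mY
M/II-2 aff ·: X^mX^m
M/III-1 aff II-2×II-1: X^mX^m
⇒ M over [I-1,I-2,II-1,II-2,III-1]: 2 consistent

I-1 ∈ {X^MX^m, X^mX^m}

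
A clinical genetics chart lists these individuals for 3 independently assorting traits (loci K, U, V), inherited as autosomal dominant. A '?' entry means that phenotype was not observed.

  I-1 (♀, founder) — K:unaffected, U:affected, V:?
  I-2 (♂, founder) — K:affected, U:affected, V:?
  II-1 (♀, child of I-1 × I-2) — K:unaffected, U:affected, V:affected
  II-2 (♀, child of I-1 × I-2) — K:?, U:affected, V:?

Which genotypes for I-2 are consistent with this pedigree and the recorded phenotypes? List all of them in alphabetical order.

K/I-1 un ·: kk
K/I-2 aff ·: Kk
K/II-1 un I-1×I-2: kk
K/II-2 ? I-1×I-2: kk|Kk
⇒ K over [I-1,I-2,II-1,II-2]: 2 consistent
U/I-1 aff ·: Uu|UU
U/I-2 aff ·: Uu|UU
U/II-1 aff I-1×I-2: Uu|UU
U/II-2 aff I-1×I-2: Uu|UU
⇒ U over [I-1,I-2,II-1,II-2]: 13 consistent
V/I-1 ? ·: vv|Vv|VV
V/I-2 ? ·: vv|Vv|VV
V/II-1 aff I-1×I-2: Vv|VV
V/II-2 ? I-1×I-2: vv|Vv|VV
⇒ V over [I-1,I-2,II-1,II-2]: 21 consistent

I-2 ∈ {Kk UU VV, Kk UU Vv, Kk UU vv, Kk Uu VV, Kk Uu Vv, Kk Uu vv}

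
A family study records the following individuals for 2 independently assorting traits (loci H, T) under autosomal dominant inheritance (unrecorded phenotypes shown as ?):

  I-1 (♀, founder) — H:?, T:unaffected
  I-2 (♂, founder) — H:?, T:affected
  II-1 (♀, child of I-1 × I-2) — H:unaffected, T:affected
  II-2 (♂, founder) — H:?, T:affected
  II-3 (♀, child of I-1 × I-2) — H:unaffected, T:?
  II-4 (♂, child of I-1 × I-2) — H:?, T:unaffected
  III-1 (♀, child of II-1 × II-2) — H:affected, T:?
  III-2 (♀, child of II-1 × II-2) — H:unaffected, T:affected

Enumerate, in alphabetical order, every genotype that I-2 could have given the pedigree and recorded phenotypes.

H/I-1 ? ·: hh|Hh
H/I-2 ? ·: hh|Hh
H/II-1 un I-1×I-2: hh
H/II-2 ? ·: Hh
H/II-3 un I-1×I-2: hh
H/II-4 ? I-1×I-2: hh|Hh|HH
H/III-1 aff II-1×II-2: Hh
H/III-2 un II-1×II-2: hh
⇒ H over [I-1,I-2,II-1,II-2,II-3,II-4,III-1,III-2]: 8 consistent
T/I-1 un ·: tt
T/I-2 aff ·: Tt
T/II-1 aff I-1×I-2: Tt
T/II-2 aff ·: Tt|TT
T/II-3 ? I-1×I-2: tt|Tt
T/II-4 un I-1×I-2: tt
T/III-1 ? II-1×II-2: tt|Tt|TT
T/III-2 aff II-1×II-2: Tt|TT
⇒ T over [I-1,I-2,II-1,II-2,II-3,II-4,III-1,III-2]: 20 consistent

I-2 ∈ {Hh Tt, hh Tt}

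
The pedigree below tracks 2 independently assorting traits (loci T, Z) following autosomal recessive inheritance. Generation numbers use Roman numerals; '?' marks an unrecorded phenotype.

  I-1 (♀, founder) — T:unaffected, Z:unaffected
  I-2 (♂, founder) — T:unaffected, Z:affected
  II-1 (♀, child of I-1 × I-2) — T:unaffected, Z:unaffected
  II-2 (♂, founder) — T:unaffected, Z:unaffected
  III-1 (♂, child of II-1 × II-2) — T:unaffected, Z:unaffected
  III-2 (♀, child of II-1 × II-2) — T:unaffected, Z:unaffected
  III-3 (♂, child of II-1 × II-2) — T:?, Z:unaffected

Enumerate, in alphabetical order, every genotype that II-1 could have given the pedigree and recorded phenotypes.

T/I-1 un ·: TT|Tt
T/I-2 un ·: TT|Tt
T/II-1 un I-1×I-2: TT|Tt
T/II-2 un ·: TT|Tt
T/III-1 un II-1×II-2: TT|Tt
T/III-2 un II-1×II-2: TT|Tt
T/III-3 ? II-1×II-2: TT|Tt|tt
⇒ T over [I-1,I-2,II-1,II-2,III-1,III-2,III-3]: 96 consistent
Z/I-1 un ·: ZZ|Zz
Z/I-2 aff ·: zz
Z/II-1 un I-1×I-2: Zz
Z/II-2 un ·: ZZ|Zz
Z/III-1 un II-1×II-2: ZZ|Zz
Z/III-2 un II-1×II-2: ZZ|Zz
Z/III-3 un II-1×II-2: ZZ|Zz
⇒ Z over [I-1,I-2,II-1,II-2,III-1,III-2,III-3]: 32 consistent

II-1 ∈ {TT Zz, Tt Zz}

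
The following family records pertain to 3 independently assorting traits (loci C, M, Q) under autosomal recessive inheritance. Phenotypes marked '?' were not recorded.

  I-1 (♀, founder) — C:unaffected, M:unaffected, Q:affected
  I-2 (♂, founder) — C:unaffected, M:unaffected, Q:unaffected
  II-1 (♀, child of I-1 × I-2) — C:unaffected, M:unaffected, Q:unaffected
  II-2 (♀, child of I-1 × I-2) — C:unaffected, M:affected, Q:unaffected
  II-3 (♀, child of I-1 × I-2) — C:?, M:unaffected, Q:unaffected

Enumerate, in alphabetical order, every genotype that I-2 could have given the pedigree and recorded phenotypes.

I-2 ∈ {CC Mm QQ, CC Mm Qq, Cc Mm QQ, Cc Mm Qq}

C/I-1 un ·: CC|Cc
C/I-2 un ·: CC|Cc
C/II-1 un I-1×I-2: CC|Cc
C/II-2 un I-1×I-2: CC|Cc
C/II-3 ? I-1×I-2: CC|Cc|cc
⇒ C over [I-1,I-2,II-1,II-2,II-3]: 29 consistent
M/I-1 un ·: Mm
M/I-2 un ·: Mm
M/II-1 un I-1×I-2: MM|Mm
M/II-2 aff I-1×I-2: mm
M/II-3 un I-1×I-2: MM|Mm
⇒ M over [I-1,I-2,II-1,II-2,II-3]: 4 consistent
Q/I-1 aff ·: qq
Q/I-2 un ·: QQ|Qq
Q/II-1 un I-1×I-2: Qq
Q/II-2 un I-1×I-2: Qq
Q/II-3 un I-1×I-2: Qq
⇒ Q over [I-1,I-2,II-1,II-2,II-3]: 2 consistent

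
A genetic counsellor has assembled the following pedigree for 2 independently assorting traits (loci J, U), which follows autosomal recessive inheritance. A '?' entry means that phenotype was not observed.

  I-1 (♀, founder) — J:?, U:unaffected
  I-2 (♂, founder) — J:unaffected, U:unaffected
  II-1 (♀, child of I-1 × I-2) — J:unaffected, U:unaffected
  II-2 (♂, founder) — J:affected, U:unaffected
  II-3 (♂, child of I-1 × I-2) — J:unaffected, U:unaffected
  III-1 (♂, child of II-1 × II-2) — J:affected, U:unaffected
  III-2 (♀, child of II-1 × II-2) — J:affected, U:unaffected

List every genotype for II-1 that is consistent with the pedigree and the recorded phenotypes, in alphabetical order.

J/I-1 ? ·: JJ|Jj|jj
J/I-2 un ·: JJ|Jj
J/II-1 un I-1×I-2: Jj
J/II-2 aff ·: jj
J/II-3 un I-1×I-2: JJ|Jj
J/III-1 aff II-1×II-2: jj
J/III-2 aff II-1×II-2: jj
⇒ J over [I-1,I-2,II-1,II-2,II-3,III-1,III-2]: 8 consistent
U/I-1 un ·: UU|Uu
U/I-2 un ·: UU|Uu
U/II-1 un I-1×I-2: UU|Uu
U/II-2 un ·: UU|Uu
U/II-3 un I-1×I-2: UU|Uu
U/III-1 un II-1×II-2: UU|Uu
U/III-2 un II-1×II-2: UU|Uu
⇒ U over [I-1,I-2,II-1,II-2,II-3,III-1,III-2]: 83 consistent

II-1 ∈ {Jj UU, Jj Uu}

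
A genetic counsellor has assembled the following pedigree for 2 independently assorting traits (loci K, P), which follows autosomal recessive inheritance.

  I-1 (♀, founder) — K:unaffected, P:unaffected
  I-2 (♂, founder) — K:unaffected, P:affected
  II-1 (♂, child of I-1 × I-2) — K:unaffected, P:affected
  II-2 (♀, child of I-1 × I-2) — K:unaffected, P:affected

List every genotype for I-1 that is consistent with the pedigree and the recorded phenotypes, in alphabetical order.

I-1 ∈ {KK Pp, Kk Pp}

K/I-1 un ·: KK|Kk
K/I-2 un ·: KK|Kk
K/II-1 un I-1×I-2: KK|Kk
K/II-2 un I-1×I-2: KK|Kk
⇒ K over [I-1,I-2,II-1,II-2]: 13 consistent
P/I-1 un ·: Pp
P/I-2 aff ·: pp
P/II-1 aff I-1×I-2: pp
P/II-2 aff I-1×I-2: pp
⇒ P over [I-1,I-2,II-1,II-2]: 1 consistent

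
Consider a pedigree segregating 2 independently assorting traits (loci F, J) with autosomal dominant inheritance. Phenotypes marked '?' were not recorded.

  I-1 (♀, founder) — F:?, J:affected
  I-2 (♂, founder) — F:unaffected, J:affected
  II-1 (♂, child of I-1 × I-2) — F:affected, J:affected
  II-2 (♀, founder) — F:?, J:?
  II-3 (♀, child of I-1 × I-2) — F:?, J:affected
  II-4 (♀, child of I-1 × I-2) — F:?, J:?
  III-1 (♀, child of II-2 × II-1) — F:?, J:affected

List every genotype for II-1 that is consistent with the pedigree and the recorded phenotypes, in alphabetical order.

F/I-1 ? ·: Ff|FF
F/I-2 un ·: ff
F/II-1 aff I-1×I-2: Ff
F/II-2 ? ·: ff|Ff|FF
F/II-3 ? I-1×I-2: ff|Ff
F/II-4 ? I-1×I-2: ff|Ff
F/III-1 ? II-2×II-1: ff|Ff|FF
⇒ F over [I-1,I-2,II-1,II-2,II-3,II-4,III-1]: 35 consistent
J/I-1 aff ·: Jj|JJ
J/I-2 aff ·: Jj|JJ
J/II-1 aff I-1×I-2: Jj|JJ
J/II-2 ? ·: jj|Jj|JJ
J/II-3 aff I-1×I-2: Jj|JJ
J/II-4 ? I-1×I-2: jj|Jj|JJ
J/III-1 aff II-2×II-1: Jj|JJ
⇒ J over [I-1,I-2,II-1,II-2,II-3,II-4,III-1]: 130 consistent

II-1 ∈ {Ff JJ, Ff Jj}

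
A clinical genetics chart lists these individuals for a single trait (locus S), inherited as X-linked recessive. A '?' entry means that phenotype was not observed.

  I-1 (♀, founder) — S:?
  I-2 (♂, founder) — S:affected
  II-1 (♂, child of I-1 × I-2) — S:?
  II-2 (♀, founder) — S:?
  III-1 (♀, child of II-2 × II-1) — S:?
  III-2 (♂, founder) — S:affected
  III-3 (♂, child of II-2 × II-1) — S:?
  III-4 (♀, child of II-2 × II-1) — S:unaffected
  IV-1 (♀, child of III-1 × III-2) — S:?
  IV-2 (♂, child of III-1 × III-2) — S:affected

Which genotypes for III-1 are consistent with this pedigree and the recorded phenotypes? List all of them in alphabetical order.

S/I-1 ? ·: X^SX^S|X^SX^s|X^sX^s
S/I-2 aff ·: X^sY
S/II-1 ? I-1×I-2: X^SY|X^sY
S/II-2 ? ·: X^SX^S|X^SX^s|X^sX^s
S/III-1 ? II-2×II-1: X^SX^s|X^sX^s
S/III-2 aff ·: X^sY
S/III-3 ? II-2×II-1: X^SY|X^sY
S/III-4 un II-2×II-1: X^SX^S|X^SX^s
S/IV-1 ? III-1×III-2: X^SX^s|X^sX^s
S/IV-2 aff III-1×III-2: X^sY
⇒ S over [I-1,I-2,II-1,II-2,III-1,III-2,III-3,III-4,IV-1,IV-2]: 36 consistent

III-1 ∈ {X^SX^s, X^sX^s}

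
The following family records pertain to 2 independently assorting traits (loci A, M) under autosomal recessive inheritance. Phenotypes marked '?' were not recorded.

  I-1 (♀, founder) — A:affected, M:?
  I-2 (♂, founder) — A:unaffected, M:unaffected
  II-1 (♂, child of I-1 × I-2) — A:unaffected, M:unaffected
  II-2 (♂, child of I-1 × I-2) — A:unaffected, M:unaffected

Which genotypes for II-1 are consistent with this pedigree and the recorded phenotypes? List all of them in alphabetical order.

II-1 ∈ {Aa MM, Aa Mm}

A/I-1 aff ·: aa
A/I-2 un ·: AA|Aa
A/II-1 un I-1×I-2: Aa
A/II-2 un I-1×I-2: Aa
⇒ A over [I-1,I-2,II-1,II-2]: 2 consistent
M/I-1 ? ·: MM|Mm|mm
M/I-2 un ·: MM|Mm
M/II-1 un I-1×I-2: MM|Mm
M/II-2 un I-1×I-2: MM|Mm
⇒ M over [I-1,I-2,II-1,II-2]: 15 consistent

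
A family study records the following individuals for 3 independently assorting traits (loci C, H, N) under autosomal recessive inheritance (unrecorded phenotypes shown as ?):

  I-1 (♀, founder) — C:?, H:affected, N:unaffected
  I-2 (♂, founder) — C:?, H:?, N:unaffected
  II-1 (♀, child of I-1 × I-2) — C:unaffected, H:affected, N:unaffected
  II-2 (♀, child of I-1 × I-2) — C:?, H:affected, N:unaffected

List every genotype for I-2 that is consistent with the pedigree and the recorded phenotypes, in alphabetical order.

I-2 ∈ {CC Hh NN, CC Hh Nn, CC hh NN, CC hh Nn, Cc Hh NN, Cc Hh Nn, Cc hh NN, Cc hh Nn, cc Hh NN, cc Hh Nn, cc hh NN, cc hh Nn}

C/I-1 ? ·: CC|Cc|cc
C/I-2 ? ·: CC|Cc|cc
C/II-1 un I-1×I-2: CC|Cc
C/II-2 ? I-1×I-2: CC|Cc|cc
⇒ C over [I-1,I-2,II-1,II-2]: 21 consistent
H/I-1 aff ·: hh
H/I-2 ? ·: Hh|hh
H/II-1 aff I-1×I-2: hh
H/II-2 aff I-1×I-2: hh
⇒ H over [I-1,I-2,II-1,II-2]: 2 consistent
N/I-1 un ·: NN|Nn
N/I-2 un ·: NN|Nn
N/II-1 un I-1×I-2: NN|Nn
N/II-2 un I-1×I-2: NN|Nn
⇒ N over [I-1,I-2,II-1,II-2]: 13 consistent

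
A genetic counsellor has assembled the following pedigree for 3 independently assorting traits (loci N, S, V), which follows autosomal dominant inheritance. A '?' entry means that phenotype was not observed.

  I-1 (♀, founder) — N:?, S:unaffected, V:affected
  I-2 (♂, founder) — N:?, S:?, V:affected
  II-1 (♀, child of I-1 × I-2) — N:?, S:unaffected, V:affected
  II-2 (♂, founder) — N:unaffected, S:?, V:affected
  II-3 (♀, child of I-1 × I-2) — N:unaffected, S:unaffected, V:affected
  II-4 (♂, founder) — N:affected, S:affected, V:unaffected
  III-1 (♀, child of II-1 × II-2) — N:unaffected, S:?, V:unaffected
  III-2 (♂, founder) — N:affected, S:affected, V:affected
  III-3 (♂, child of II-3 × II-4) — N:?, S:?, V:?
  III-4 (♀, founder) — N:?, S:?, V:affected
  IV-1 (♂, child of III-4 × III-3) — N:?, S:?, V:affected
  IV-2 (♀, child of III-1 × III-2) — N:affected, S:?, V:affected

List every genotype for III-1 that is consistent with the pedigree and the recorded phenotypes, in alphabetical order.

N/I-1 ? ·: nn|Nn
N/I-2 ? ·: nn|Nn
N/II-1 ? I-1×I-2: nn|Nn
N/II-2 un ·: nn
N/II-3 un I-1×I-2: nn
N/II-4 aff ·: Nn|NN
N/III-1 un II-1×II-2: nn
N/III-2 aff ·: Nn|NN
N/III-3 ? II-3×II-4: nn|Nn
N/III-4 ? ·: nn|Nn|NN
N/IV-1 ? III-4×III-3: nn|Nn|NN
N/IV-2 aff III-1×III-2: Nn
⇒ N over [I-1,I-2,II-1,II-2,II-3,II-4,III-1,III-2,III-3,III-4,IV-1,IV-2]: 252 consistent
S/I-1 un ·: ss
S/I-2 ? ·: ss|Ss
S/II-1 un I-1×I-2: ss
S/II-2 ? ·: ss|Ss|SS
S/II-3 un I-1×I-2: ss
S/II-4 aff ·: Ss|SS
S/III-1 ? II-1×II-2: ss|Ss
S/III-2 aff ·: Ss|SS
S/III-3 ? II-3×II-4: ss|Ss
S/III-4 ? ·: ss|Ss|SS
S/IV-1 ? III-4×III-3: ss|Ss|SS
S/IV-2 ? III-1×III-2: ss|Ss|SS
⇒ S over [I-1,I-2,II-1,II-2,II-3,II-4,III-1,III-2,III-3,III-4,IV-1,IV-2]: 576 consistent
V/I-1 aff ·: Vv|VV
V/I-2 aff ·: Vv|VV
V/II-1 aff I-1×I-2: Vv
V/II-2 aff ·: Vv
V/II-3 aff I-1×I-2: Vv|VV
V/II-4 un ·: vv
V/III-1 un II-1×II-2: vv
V/III-2 aff ·: Vv|VV
V/III-3 ? II-3×II-4: vv|Vv
V/III-4 aff ·: Vv|VV
V/IV-1 aff III-4×III-3: Vv|VV
V/IV-2 aff III-1×III-2: Vv
⇒ V over [I-1,I-2,II-1,II-2,II-3,II-4,III-1,III-2,III-3,III-4,IV-1,IV-2]: 60 consistent

III-1 ∈ {nn Ss vv, nn ss vv}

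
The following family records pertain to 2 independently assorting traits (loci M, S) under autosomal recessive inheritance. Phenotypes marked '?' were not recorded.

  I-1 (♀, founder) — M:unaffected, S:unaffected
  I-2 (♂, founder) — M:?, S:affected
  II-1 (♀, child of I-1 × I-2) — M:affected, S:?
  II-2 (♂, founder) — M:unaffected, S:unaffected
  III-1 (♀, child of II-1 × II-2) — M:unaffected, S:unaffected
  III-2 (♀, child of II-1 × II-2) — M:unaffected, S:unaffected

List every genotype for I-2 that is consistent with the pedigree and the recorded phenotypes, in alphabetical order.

M/I-1 un ·: Mm
M/I-2 ? ·: Mm|mm
M/II-1 aff I-1×I-2: mm
M/II-2 un ·: MM|Mm
M/III-1 un II-1×II-2: Mm
M/III-2 un II-1×II-2: Mm
⇒ M over [I-1,I-2,II-1,II-2,III-1,III-2]: 4 consistent
S/I-1 un ·: SS|Ss
S/I-2 aff ·: ss
S/II-1 ? I-1×I-2: Ss|ss
S/II-2 un ·: SS|Ss
S/III-1 un II-1×II-2: SS|Ss
S/III-2 un II-1×II-2: SS|Ss
⇒ S over [I-1,I-2,II-1,II-2,III-1,III-2]: 18 consistent

I-2 ∈ {Mm ss, mm ss}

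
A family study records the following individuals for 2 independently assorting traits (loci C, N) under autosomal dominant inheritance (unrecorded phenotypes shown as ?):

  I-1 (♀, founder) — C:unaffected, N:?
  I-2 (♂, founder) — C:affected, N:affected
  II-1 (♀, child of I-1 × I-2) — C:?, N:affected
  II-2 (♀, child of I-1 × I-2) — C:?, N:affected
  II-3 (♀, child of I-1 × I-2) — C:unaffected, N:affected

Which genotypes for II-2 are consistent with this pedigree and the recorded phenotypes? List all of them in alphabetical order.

II-2 ∈ {Cc NN, Cc Nn, cc NN, cc Nn}

C/I-1 un ·: cc
C/I-2 aff ·: Cc
C/II-1 ? I-1×I-2: cc|Cc
C/II-2 ? I-1×I-2: cc|Cc
C/II-3 un I-1×I-2: cc
⇒ C over [I-1,I-2,II-1,II-2,II-3]: 4 consistent
N/I-1 ? ·: nn|Nn|NN
N/I-2 aff ·: Nn|NN
N/II-1 aff I-1×I-2: Nn|NN
N/II-2 aff I-1×I-2: Nn|NN
N/II-3 aff I-1×I-2: Nn|NN
⇒ N over [I-1,I-2,II-1,II-2,II-3]: 27 consistent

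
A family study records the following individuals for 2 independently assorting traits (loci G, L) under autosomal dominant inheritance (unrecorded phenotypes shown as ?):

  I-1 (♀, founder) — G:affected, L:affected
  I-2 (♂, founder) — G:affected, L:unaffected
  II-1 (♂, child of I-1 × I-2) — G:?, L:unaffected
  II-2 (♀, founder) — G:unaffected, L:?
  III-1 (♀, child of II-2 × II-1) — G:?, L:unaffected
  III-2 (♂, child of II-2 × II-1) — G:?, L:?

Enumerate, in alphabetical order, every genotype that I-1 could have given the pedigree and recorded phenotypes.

I-1 ∈ {GG Ll, Gg Ll}

G/I-1 aff ·: Gg|GG
G/I-2 aff ·: Gg|GG
G/II-1 ? I-1×I-2: gg|Gg|GG
G/II-2 un ·: gg
G/III-1 ? II-2×II-1: gg|Gg
G/III-2 ? II-2×II-1: gg|Gg
⇒ G over [I-1,I-2,II-1,II-2,III-1,III-2]: 17 consistent
L/I-1 aff ·: Ll
L/I-2 un ·: ll
L/II-1 un I-1×I-2: ll
L/II-2 ? ·: ll|Ll
L/III-1 un II-2×II-1: ll
L/III-2 ? II-2×II-1: ll|Ll
⇒ L over [I-1,I-2,II-1,II-2,III-1,III-2]: 3 consistent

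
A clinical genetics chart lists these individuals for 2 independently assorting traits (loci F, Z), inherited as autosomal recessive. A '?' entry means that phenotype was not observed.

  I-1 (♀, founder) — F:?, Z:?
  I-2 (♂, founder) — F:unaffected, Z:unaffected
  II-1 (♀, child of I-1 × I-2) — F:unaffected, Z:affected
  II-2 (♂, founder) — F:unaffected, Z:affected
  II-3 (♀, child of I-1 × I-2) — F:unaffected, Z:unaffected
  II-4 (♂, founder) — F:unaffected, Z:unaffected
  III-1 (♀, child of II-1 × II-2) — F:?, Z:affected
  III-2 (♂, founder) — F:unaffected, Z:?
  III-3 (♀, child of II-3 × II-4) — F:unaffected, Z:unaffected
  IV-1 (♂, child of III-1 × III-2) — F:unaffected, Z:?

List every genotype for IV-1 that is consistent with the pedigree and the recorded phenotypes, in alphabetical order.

IV-1 ∈ {FF Zz, FF zz, Ff Zz, Ff zz}

F/I-1 ? ·: FF|Ff|ff
F/I-2 un ·: FF|Ff
F/II-1 un I-1×I-2: FF|Ff
F/II-2 un ·: FF|Ff
F/II-3 un I-1×I-2: FF|Ff
F/II-4 un ·: FF|Ff
F/III-1 ? II-1×II-2: FF|Ff|ff
F/III-2 un ·: FF|Ff
F/III-3 un II-3×II-4: FF|Ff
F/IV-1 un III-1×III-2: FF|Ff
⇒ F over [I-1,I-2,II-1,II-2,II-3,II-4,III-1,III-2,III-3,IV-1]: 704 consistent
Z/I-1 ? ·: Zz|zz
Z/I-2 un ·: Zz
Z/II-1 aff I-1×I-2: zz
Z/II-2 aff ·: zz
Z/II-3 un I-1×I-2: ZZ|Zz
Z/II-4 un ·: ZZ|Zz
Z/III-1 aff II-1×II-2: zz
Z/III-2 ? ·: ZZ|Zz|zz
Z/III-3 un II-3×II-4: ZZ|Zz
Z/IV-1 ? III-1×III-2: Zz|zz
⇒ Z over [I-1,I-2,II-1,II-2,II-3,II-4,III-1,III-2,III-3,IV-1]: 44 consistent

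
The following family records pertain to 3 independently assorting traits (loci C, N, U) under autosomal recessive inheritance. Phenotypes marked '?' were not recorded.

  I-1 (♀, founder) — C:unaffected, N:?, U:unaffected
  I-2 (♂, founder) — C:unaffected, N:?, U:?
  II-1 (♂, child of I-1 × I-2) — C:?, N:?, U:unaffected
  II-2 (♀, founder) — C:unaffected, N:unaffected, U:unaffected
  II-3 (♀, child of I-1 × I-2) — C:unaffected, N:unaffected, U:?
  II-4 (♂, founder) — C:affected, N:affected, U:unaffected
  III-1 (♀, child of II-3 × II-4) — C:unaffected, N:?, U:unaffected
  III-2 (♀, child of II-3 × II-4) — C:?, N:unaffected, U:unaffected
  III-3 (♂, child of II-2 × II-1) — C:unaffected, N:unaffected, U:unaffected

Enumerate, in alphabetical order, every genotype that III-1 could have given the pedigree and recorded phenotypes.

C/I-1 un ·: CC|Cc
C/I-2 un ·: CC|Cc
C/II-1 ? I-1×I-2: CC|Cc|cc
C/II-2 un ·: CC|Cc
C/II-3 un I-1×I-2: CC|Cc
C/II-4 aff ·: cc
C/III-1 un II-3×II-4: Cc
C/III-2 ? II-3×II-4: Cc|cc
C/III-3 un II-2×II-1: CC|Cc
⇒ C over [I-1,I-2,II-1,II-2,II-3,II-4,III-1,III-2,III-3]: 72 consistent
N/I-1 ? ·: NN|Nn|nn
N/I-2 ? ·: NN|Nn|nn
N/II-1 ? I-1×I-2: NN|Nn|nn
N/II-2 un ·: NN|Nn
N/II-3 un I-1×I-2: NN|Nn
N/II-4 aff ·: nn
N/III-1 ? II-3×II-4: Nn|nn
N/III-2 un II-3×II-4: Nn
N/III-3 un II-2×II-1: NN|Nn
⇒ N over [I-1,I-2,II-1,II-2,II-3,II-4,III-1,III-2,III-3]: 112 consistent
U/I-1 un ·: UU|Uu
U/I-2 ? ·: UU|Uu|uu
U/II-1 un I-1×I-2: UU|Uu
U/II-2 un ·: UU|Uu
U/II-3 ? I-1×I-2: UU|Uu|uu
U/II-4 un ·: UU|Uu
U/III-1 un II-3×II-4: UU|Uu
U/III-2 un II-3×II-4: UU|Uu
U/III-3 un II-2×II-1: UU|Uu
⇒ U over [I-1,I-2,II-1,II-2,II-3,II-4,III-1,III-2,III-3]: 374 consistent

III-1 ∈ {Cc Nn UU, Cc Nn Uu, Cc nn UU, Cc nn Uu}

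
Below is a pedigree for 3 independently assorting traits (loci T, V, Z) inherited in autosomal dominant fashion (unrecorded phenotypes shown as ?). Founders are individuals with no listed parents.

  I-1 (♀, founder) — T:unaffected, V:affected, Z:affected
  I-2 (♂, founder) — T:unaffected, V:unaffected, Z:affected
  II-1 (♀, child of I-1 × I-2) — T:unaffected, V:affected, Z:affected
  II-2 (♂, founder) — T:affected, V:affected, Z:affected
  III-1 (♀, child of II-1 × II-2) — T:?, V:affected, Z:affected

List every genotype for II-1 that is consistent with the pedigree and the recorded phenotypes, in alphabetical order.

II-1 ∈ {tt Vv ZZ, tt Vv Zz}

T/I-1 un ·: tt
T/I-2 un ·: tt
T/II-1 un I-1×I-2: tt
T/II-2 aff ·: Tt|TT
T/III-1 ? II-1×II-2: tt|Tt
⇒ T over [I-1,I-2,II-1,II-2,III-1]: 3 consistent
V/I-1 aff ·: Vv|VV
V/I-2 un ·: vv
V/II-1 aff I-1×I-2: Vv
V/II-2 aff ·: Vv|VV
V/III-1 aff II-1×II-2: Vv|VV
⇒ V over [I-1,I-2,II-1,II-2,III-1]: 8 consistent
Z/I-1 aff ·: Zz|ZZ
Z/I-2 aff ·: Zz|ZZ
Z/II-1 aff I-1×I-2: Zz|ZZ
Z/II-2 aff ·: Zz|ZZ
Z/III-1 aff II-1×II-2: Zz|ZZ
⇒ Z over [I-1,I-2,II-1,II-2,III-1]: 24 consistent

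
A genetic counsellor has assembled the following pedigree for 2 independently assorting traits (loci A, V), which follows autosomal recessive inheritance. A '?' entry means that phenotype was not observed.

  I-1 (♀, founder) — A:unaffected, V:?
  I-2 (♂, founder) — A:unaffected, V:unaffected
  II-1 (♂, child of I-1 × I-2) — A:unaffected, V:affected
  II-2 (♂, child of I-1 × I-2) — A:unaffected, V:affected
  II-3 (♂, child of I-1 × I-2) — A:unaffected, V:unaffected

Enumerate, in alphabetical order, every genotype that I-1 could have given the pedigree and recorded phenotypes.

I-1 ∈ {AA Vv, AA vv, Aa Vv, Aa vv}

A/I-1 un ·: AA|Aa
A/I-2 un ·: AA|Aa
A/II-1 un I-1×I-2: AA|Aa
A/II-2 un I-1×I-2: AA|Aa
A/II-3 un I-1×I-2: AA|Aa
⇒ A over [I-1,I-2,II-1,II-2,II-3]: 25 consistent
V/I-1 ? ·: Vv|vv
V/I-2 un ·: Vv
V/II-1 aff I-1×I-2: vv
V/II-2 aff I-1×I-2: vv
V/II-3 un I-1×I-2: VV|Vv
⇒ V over [I-1,I-2,II-1,II-2,II-3]: 3 consistent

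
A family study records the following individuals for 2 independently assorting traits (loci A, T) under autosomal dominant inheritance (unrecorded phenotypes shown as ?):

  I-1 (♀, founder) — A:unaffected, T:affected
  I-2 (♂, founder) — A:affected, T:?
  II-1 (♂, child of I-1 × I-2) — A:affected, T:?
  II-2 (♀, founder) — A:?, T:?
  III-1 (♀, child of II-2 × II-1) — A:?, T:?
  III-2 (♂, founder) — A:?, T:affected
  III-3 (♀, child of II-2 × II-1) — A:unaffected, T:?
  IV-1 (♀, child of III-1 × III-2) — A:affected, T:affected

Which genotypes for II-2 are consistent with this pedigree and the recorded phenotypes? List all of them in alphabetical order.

II-2 ∈ {Aa TT, Aa Tt, Aa tt, aa TT, aa Tt, aa tt}

A/I-1 un ·: aa
A/I-2 aff ·: Aa|AA
A/II-1 aff I-1×I-2: Aa
A/II-2 ? ·: aa|Aa
A/III-1 ? II-2×II-1: aa|Aa|AA
A/III-2 ? ·: aa|Aa|AA
A/III-3 un II-2×II-1: aa
A/IV-1 aff III-1×III-2: Aa|AA
⇒ A over [I-1,I-2,II-1,II-2,III-1,III-2,III-3,IV-1]: 36 consistent
T/I-1 aff ·: Tt|TT
T/I-2 ? ·: tt|Tt|TT
T/II-1 ? I-1×I-2: tt|Tt|TT
T/II-2 ? ·: tt|Tt|TT
T/III-1 ? II-2×II-1: tt|Tt|TT
T/III-2 aff ·: Tt|TT
T/III-3 ? II-2×II-1: tt|Tt|TT
T/IV-1 aff III-1×III-2: Tt|TT
⇒ T over [I-1,I-2,II-1,II-2,III-1,III-2,III-3,IV-1]: 385 consistent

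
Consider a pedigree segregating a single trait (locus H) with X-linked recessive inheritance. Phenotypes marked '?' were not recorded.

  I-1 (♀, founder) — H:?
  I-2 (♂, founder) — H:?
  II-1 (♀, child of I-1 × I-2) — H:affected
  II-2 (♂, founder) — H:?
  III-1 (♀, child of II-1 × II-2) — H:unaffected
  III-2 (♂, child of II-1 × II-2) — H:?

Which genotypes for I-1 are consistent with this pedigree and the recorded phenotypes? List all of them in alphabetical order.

I-1 ∈ {X^HX^h, X^hX^h}

H/I-1 ? ·: X^HX^h|X^hX^h
H/I-2 ? ·: X^hY
H/II-1 aff I-1×I-2: X^hX^h
H/II-2 ? ·: X^HY
H/III-1 un II-1×II-2: X^HX^h
H/III-2 ? II-1×II-2: X^hY
⇒ H over [I-1,I-2,II-1,II-2,III-1,III-2]: 2 consistent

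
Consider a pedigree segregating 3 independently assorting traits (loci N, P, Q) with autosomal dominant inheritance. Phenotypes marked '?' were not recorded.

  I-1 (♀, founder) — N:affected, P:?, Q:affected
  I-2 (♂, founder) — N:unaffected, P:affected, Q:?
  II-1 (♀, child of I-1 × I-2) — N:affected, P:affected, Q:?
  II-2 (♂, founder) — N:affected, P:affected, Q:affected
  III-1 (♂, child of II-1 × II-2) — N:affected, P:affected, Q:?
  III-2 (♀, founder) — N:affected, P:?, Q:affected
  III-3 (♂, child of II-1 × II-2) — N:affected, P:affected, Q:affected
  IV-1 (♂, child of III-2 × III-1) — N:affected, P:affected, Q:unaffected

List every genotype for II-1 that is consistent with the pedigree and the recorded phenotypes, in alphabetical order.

N/I-1 aff ·: Nn|NN
N/I-2 un ·: nn
N/II-1 aff I-1×I-2: Nn
N/II-2 aff ·: Nn|NN
N/III-1 aff II-1×II-2: Nn|NN
N/III-2 aff ·: Nn|NN
N/III-3 aff II-1×II-2: Nn|NN
N/IV-1 aff III-2×III-1: Nn|NN
⇒ N over [I-1,I-2,II-1,II-2,III-1,III-2,III-3,IV-1]: 56 consistent
P/I-1 ? ·: pp|Pp|PP
P/I-2 aff ·: Pp|PP
P/II-1 aff I-1×I-2: Pp|PP
P/II-2 aff ·: Pp|PP
P/III-1 aff II-1×II-2: Pp|PP
P/III-2 ? ·: pp|Pp|PP
P/III-3 aff II-1×II-2: Pp|PP
P/IV-1 aff III-2×III-1: Pp|PP
⇒ P over [I-1,I-2,II-1,II-2,III-1,III-2,III-3,IV-1]: 268 consistent
Q/I-1 aff ·: Qq|QQ
Q/I-2 ? ·: qq|Qq|QQ
Q/II-1 ? I-1×I-2: qq|Qq|QQ
Q/II-2 aff ·: Qq|QQ
Q/III-1 ? II-1×II-2: qq|Qq
Q/III-2 aff ·: Qq
Q/III-3 aff II-1×II-2: Qq|QQ
Q/IV-1 un III-2×III-1: qq
⇒ Q over [I-1,I-2,II-1,II-2,III-1,III-2,III-3,IV-1]: 44 consistent

II-1 ∈ {Nn PP QQ, Nn PP Qq, Nn PP qq, Nn Pp QQ, Nn Pp Qq, Nn Pp qq}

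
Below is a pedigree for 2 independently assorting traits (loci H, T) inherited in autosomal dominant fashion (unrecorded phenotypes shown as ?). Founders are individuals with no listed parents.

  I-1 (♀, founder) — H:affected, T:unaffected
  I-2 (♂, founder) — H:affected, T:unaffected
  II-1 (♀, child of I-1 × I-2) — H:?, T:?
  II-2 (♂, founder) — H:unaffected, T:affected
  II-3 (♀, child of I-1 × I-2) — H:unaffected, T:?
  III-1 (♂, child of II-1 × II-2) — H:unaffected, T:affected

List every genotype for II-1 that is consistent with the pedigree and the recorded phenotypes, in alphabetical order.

H/I-1 aff ·: Hh
H/I-2 aff ·: Hh
H/II-1 ? I-1×I-2: hh|Hh
H/II-2 un ·: hh
H/II-3 un I-1×I-2: hh
H/III-1 un II-1×II-2: hh
⇒ H over [I-1,I-2,II-1,II-2,II-3,III-1]: 2 consistent
T/I-1 un ·: tt
T/I-2 un ·: tt
T/II-1 ? I-1×I-2: tt
T/II-2 aff ·: Tt|TT
T/II-3 ? I-1×I-2: tt
T/III-1 aff II-1×II-2: Tt
⇒ T over [I-1,I-2,II-1,II-2,II-3,III-1]: 2 consistent

II-1 ∈ {Hh tt, hh tt}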